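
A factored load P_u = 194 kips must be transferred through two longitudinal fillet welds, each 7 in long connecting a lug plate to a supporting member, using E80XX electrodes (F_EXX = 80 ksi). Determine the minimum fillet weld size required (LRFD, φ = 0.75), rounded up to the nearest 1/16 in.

w = 9/16 in

Total weld length L = 14 in.
Required throat t_e = P_u / (φ × 0.6 F_EXX × L) = 194 / (0.75 × 0.6 × 80 × 14) = 0.3849 in.
Required leg w = t_e / 0.707 = 0.5444 in → use 9/16 in.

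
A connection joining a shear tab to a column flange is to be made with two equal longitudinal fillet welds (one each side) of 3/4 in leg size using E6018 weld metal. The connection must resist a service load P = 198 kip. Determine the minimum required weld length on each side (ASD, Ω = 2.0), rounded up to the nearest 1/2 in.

E60XX → F_EXX = 60 ksi.
Throat t_e = 0.707 × 0.75 = 0.5302 in.
r_n/Ω = (0.6 × 60 × 0.5302) / 2.0 = 9.544 kip/in.
L_req = P / (r_n/Ω) = 198 / 9.544 = 20.74 in total.
Per side: 20.74 / 2 = 10.37 in.
Round up → use L = 10.5 in on each side.

L = 10.5 in on each side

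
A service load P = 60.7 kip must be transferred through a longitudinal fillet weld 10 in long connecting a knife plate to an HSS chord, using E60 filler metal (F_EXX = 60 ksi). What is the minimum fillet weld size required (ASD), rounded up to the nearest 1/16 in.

Total weld length L = 10 in.
Required throat t_e = P × Ω / (0.6 F_EXX × L) = 60.7 × 2.0 / (0.6 × 60 × 10) = 0.3372 in.
Required leg w = t_e / 0.707 = 0.477 in → use 1/2 in.

w = 1/2 in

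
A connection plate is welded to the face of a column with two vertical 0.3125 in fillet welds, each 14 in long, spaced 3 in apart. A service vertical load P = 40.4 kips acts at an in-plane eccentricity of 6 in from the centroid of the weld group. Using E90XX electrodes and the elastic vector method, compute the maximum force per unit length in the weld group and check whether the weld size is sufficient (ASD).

f_max ≈ 3.9 kip/in; adequate

E90XX → F_EXX = 90 ksi.
Total weld length L_w = 28 in. Treat welds as unit-width lines.
Polar moment about centroid: J = 2[d³/12 + d(b/2)²] = 2[14³/12 + 14×1.5²] = 520.3 in³.
Direct shear f_v = P/L_w = 40.4 / 28 = 1.443 kip/in (vertical).
Torsion M = P·e = 40.4 × 6 = 242.4 kip·in.
Critical point at (x, y) = (1.5, 7) from centroid. f_tx = M·y/J = 3.261 kip/in; f_ty = M·x/J = 0.6988 kip/in.
Resultant f_max = √[f_tx² + (f_v + f_ty)²] = √[3.261² + (1.443 + 0.6988)²] = 3.901 kip/in.
Capacity per unit length: r_n/Ω = (1/2.0) × 0.6 × 90 × (0.707 × 0.3125) = 5.965 kip/in.
3.901 ≤ 5.965 → adequate.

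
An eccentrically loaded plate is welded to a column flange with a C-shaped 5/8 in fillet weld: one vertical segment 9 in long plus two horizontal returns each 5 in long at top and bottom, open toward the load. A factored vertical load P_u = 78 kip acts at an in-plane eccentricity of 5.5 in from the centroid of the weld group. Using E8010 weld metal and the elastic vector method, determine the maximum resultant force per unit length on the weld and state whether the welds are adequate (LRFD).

f_max ≈ 11 kip/in; adequate

E80XX → F_EXX = 80 ksi.
Total weld length L_w = 19 in. Treat welds as unit-width lines.
Centroid: x̄ = 2×5×2.5 / 19 = 1.316 in from the vertical weld.
Polar moment about centroid: J = I_x + I_y = [9³/12 + 2×5×4.5²] + [9×1.316² + 2(5³/12 + 5×1.184²)] = 313.7 in³.
Direct shear f_v = P/L_w = 78 / 19 = 4.105 kip/in (vertical).
Torsion M = P·e = 78 × 5.5 = 429 kip·in.
Critical point at (x, y) = (3.684, 4.5) from centroid. f_tx = M·y/J = 6.154 kip/in; f_ty = M·x/J = 5.039 kip/in.
Resultant f_max = √[f_tx² + (f_v + f_ty)²] = √[6.154² + (4.105 + 5.039)²] = 11.02 kip/in.
Capacity per unit length: φr_n = 0.75 × 0.6 × 80 × (0.707 × 0.625) = 15.91 kip/in.
11.02 ≤ 15.91 → adequate.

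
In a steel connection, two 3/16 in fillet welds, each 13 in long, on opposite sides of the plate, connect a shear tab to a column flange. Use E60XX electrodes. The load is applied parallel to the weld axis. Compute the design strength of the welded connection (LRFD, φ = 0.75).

E60XX → F_EXX = 60 ksi.
Effective throat t_e = 0.707 × 0.1875 = 0.1326 in.
Total length L = 26 in; A_we = 0.1326 × 26 = 3.447 in².
F_nw = 0.6 F_EXX = 0.6 × 60 = 36 ksi.
φR_n = 0.75 × 36 × 3.447 = 93.06 kips.

φR_n ≈ 93.1 kips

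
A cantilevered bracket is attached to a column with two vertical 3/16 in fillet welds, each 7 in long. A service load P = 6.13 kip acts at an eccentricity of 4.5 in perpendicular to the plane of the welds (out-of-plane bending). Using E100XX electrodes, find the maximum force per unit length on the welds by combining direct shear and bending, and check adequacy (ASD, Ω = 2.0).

f_max ≈ 1.74 kip/in; adequate

E100XX → F_EXX = 100 ksi.
L_w = 2 × 7 = 14 in; section modulus (unit throat) S = 2 × L²/6 = 16.33 in².
Direct shear f_v = P/L_w = 6.13/14 = 0.4379 kip/in.
Moment M = P × e = 6.13 × 4.5 = 27.585 kip·in; bending f_b = M/S = 1.689 kip/in.
f_max = √(f_v² + f_b²) = √(0.4379² + 1.689²) = 1.745 kip/in.
r_n/Ω = (1/2.0) × 0.6 × 100 × (0.707 × 0.1875) = 3.977 kip/in → adequate.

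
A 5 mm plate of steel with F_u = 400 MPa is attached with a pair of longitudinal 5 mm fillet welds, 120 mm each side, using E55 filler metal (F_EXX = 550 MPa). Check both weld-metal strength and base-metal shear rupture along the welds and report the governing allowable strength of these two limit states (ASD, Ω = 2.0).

R_n/Ω ≈ 140 kN (weld metal governs)

t_e = 0.707 × 5 = 3.535 mm; L = 240 mm.
Weld metal: R_n/Ω = (1/2.0) × 0.6 × 550 × 3.535 × 240 × 10⁻³ = 140 kN.
Base metal (shear rupture): R_n/Ω = (1/2.0) × 0.6 × 400 × 5 × 240 × 10⁻³ = 144 kN.
Governing: weld metal.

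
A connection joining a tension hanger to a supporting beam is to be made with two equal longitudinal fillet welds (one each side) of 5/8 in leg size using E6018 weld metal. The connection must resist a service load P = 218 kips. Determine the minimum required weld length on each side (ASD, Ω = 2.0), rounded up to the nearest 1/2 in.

L = 14 in on each side

E60XX → F_EXX = 60 ksi.
Throat t_e = 0.707 × 0.625 = 0.4419 in.
r_n/Ω = (0.6 × 60 × 0.4419) / 2.0 = 7.954 kip/in.
L_req = P / (r_n/Ω) = 218 / 7.954 = 27.41 in total.
Per side: 27.41 / 2 = 13.7 in.
Round up → use L = 14 in on each side.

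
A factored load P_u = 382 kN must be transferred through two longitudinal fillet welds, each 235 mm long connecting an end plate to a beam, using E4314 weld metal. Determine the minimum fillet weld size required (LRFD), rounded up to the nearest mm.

E43XX → F_EXX = 430 MPa.
Total weld length L = 470 mm.
Required throat t_e = P_u / (φ × 0.6 F_EXX × L) = 382 / (0.75 × 0.6 × 430 × 470 × 10⁻³) = 4.2 mm.
Required leg w = t_e / 0.707 = 5.941 mm → use 6 mm.

w = 6 mm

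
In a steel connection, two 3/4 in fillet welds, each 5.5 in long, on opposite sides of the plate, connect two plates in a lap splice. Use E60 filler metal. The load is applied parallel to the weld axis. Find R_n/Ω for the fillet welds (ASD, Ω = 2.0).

R_n/Ω ≈ 105 kip

E60XX → F_EXX = 60 ksi.
Effective throat t_e = 0.707 × 0.75 = 0.5302 in.
Total length L = 11 in; A_we = 0.5302 × 11 = 5.833 in².
F_nw = 0.6 F_EXX = 0.6 × 60 = 36 ksi.
R_n = 36 × 5.833 = 210 kip; R_n/Ω = 210/2.0 = 105 kip.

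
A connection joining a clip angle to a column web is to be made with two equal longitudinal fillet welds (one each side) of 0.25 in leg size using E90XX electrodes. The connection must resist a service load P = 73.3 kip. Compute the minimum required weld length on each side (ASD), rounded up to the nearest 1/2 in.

E90XX → F_EXX = 90 ksi.
Throat t_e = 0.707 × 0.25 = 0.1767 in.
r_n/Ω = (0.6 × 90 × 0.1767) / 2.0 = 4.772 kip/in.
L_req = P / (r_n/Ω) = 73.3 / 4.772 = 15.36 in total.
Per side: 15.36 / 2 = 7.68 in.
Round up → use L = 8 in on each side.

L = 8 in on each side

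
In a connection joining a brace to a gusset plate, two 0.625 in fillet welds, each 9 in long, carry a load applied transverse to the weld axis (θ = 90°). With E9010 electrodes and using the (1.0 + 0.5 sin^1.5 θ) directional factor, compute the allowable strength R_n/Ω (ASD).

R_n/Ω ≈ 322 kip

E90XX → F_EXX = 90 ksi.
t_e = 0.707 × 0.625 = 0.4419 in; A_we = 0.4419 × 18 = 7.954 in².
Directional factor: 1.0 + 0.5 sin^1.5(90°) = 1.5.
F_nw = 0.6 × 90 × 1.5 = 81 ksi.
R_n/Ω = (81 × 7.954) / 2.0 = 322.1 kip.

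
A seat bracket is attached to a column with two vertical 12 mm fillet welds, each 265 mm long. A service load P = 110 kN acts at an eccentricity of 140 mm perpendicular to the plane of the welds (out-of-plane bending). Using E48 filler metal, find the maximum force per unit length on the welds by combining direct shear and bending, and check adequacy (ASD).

f_max ≈ 690 N/mm; adequate

E48XX → F_EXX = 480 MPa.
L_w = 2 × 265 = 530 mm; section modulus (unit throat) S = 2 × L²/6 = 23410 mm².
Direct shear f_v = P/L_w = 110×10³/530 = 207.5 N/mm.
Moment M = P × e = 110×10³ × 140 = 15400000 N·mm; bending f_b = M/S = 657.9 N/mm.
f_max = √(f_v² + f_b²) = √(207.5² + 657.9²) = 689.8 N/mm.
r_n/Ω = (1/2.0) × 0.6 × 480 × (0.707 × 12) = 1222 N/mm → adequate.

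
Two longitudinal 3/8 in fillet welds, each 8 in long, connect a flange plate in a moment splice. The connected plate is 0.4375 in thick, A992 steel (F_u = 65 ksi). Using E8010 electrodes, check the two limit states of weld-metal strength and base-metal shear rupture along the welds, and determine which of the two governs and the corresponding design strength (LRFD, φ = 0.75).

φR_n ≈ 153 kip (weld metal governs)

E80XX → F_EXX = 80 ksi.
t_e = 0.707 × 0.375 = 0.2651 in; L = 16 in.
Weld metal: φR_n = 0.75 × 0.6 × 80 × 0.2651 × 16 = 152.7 kip.
Base metal (shear rupture): φR_n = 0.75 × 0.6 × 65 × 0.4375 × 16 = 204.8 kip.
Governing: weld metal.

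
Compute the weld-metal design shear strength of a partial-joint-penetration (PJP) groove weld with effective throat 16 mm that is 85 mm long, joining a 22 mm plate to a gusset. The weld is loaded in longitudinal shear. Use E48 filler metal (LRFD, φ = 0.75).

E48XX → F_EXX = 480 MPa.
Effective throat (given) t_e = 16 mm.
A_we = 16 × 85 = 1360 mm².
F_nw = 0.6 F_EXX = 288 MPa.
φR_n = 0.75 × 288 × 1360 × 10⁻³ = 293.8 kN.

φR_n ≈ 294 kN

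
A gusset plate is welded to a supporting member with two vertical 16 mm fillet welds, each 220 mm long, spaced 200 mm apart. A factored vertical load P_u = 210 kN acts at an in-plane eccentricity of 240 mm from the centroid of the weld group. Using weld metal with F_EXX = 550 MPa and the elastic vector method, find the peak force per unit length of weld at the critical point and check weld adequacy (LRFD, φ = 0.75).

f_max ≈ 1570 N/mm; adequate

Total weld length L_w = 440 mm. Treat welds as unit-width lines.
Polar moment about centroid: J = 2[d³/12 + d(b/2)²] = 2[220³/12 + 220×100²] = 6175000 mm³.
Direct shear f_v = P/L_w = 210×10³ / 440 = 477.3 N/mm (vertical).
Torsion M = P·e = 210×10³ × 240 = 50400000 N·mm.
Critical point at (x, y) = (100, 110) from centroid. f_tx = M·y/J = 897.9 N/mm; f_ty = M·x/J = 816.2 N/mm.
Resultant f_max = √[f_tx² + (f_v + f_ty)²] = √[897.9² + (477.3 + 816.2)²] = 1575 N/mm.
Capacity per unit length: φr_n = 0.75 × 0.6 × 550 × (0.707 × 16) = 2800 N/mm.
1575 ≤ 2800 → adequate.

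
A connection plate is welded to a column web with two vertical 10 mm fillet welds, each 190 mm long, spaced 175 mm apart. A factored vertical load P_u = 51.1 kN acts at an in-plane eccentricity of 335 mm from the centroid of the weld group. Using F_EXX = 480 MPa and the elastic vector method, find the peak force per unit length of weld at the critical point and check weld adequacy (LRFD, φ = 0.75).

Total weld length L_w = 380 mm. Treat welds as unit-width lines.
Polar moment about centroid: J = 2[d³/12 + d(b/2)²] = 2[190³/12 + 190×87.5²] = 4053000 mm³.
Direct shear f_v = P/L_w = 51.1×10³ / 380 = 134.5 N/mm (vertical).
Torsion M = P·e = 51.1×10³ × 335 = 17118000 N·mm.
Critical point at (x, y) = (87.5, 95) from centroid. f_tx = M·y/J = 401.3 N/mm; f_ty = M·x/J = 369.6 N/mm.
Resultant f_max = √[f_tx² + (f_v + f_ty)²] = √[401.3² + (134.5 + 369.6)²] = 644.3 N/mm.
Capacity per unit length: φr_n = 0.75 × 0.6 × 480 × (0.707 × 10) = 1527 N/mm.
644.3 ≤ 1527 → adequate.

f_max ≈ 644 N/mm; adequate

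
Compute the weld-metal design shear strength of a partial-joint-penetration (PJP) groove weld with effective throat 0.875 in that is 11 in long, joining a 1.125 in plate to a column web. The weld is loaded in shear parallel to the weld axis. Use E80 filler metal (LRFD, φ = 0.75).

E80XX → F_EXX = 80 ksi.
Effective throat (given) t_e = 0.875 in.
A_we = 0.875 × 11 = 9.625 in².
F_nw = 0.6 F_EXX = 48 ksi.
φR_n = 0.75 × 48 × 9.625 = 346.5 kips.

φR_n ≈ 346 kips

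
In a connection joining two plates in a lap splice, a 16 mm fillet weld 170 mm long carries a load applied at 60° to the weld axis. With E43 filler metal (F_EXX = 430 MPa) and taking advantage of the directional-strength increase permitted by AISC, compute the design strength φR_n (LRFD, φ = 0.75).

φR_n ≈ 522 kN

t_e = 0.707 × 16 = 11.31 mm; A_we = 11.31 × 170 = 1923 mm².
Directional factor: 1.0 + 0.5 sin^1.5(60°) = 1.403.
F_nw = 0.6 × 430 × 1.403 = 362 MPa.
φR_n = 0.75 × 362 × 1923 × 10⁻³ = 522.1 kN.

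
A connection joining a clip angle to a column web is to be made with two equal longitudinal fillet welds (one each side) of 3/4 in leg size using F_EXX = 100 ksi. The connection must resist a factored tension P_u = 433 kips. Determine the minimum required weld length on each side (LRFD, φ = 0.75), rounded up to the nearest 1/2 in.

Throat t_e = 0.707 × 0.75 = 0.5302 in.
φr_n = 0.75 × 0.6 × 100 × 0.5302 = 23.86 kips/in.
L_req = P_u / φr_n = 433 / 23.86 = 18.15 in total.
Per side: 18.15 / 2 = 9.073 in.
Round up → use L = 9.5 in on each side.

L = 9.5 in on each side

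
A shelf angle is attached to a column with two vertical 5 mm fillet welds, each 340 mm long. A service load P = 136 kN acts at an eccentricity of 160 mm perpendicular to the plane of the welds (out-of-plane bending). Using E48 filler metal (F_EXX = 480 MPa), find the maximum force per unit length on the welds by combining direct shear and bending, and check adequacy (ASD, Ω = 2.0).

L_w = 2 × 340 = 680 mm; section modulus (unit throat) S = 2 × L²/6 = 38530 mm².
Direct shear f_v = P/L_w = 136×10³/680 = 200 N/mm.
Moment M = P × e = 136×10³ × 160 = 21760000 N·mm; bending f_b = M/S = 564.7 N/mm.
f_max = √(f_v² + f_b²) = √(200² + 564.7²) = 599.1 N/mm.
r_n/Ω = (1/2.0) × 0.6 × 480 × (0.707 × 5) = 509 N/mm → NOT adequate.

f_max ≈ 599 N/mm; NOT adequate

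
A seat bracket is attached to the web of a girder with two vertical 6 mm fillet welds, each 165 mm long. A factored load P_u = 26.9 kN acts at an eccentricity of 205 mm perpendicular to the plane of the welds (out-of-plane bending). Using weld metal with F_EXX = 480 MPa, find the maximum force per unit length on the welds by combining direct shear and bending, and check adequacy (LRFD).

f_max ≈ 613 N/mm; adequate

L_w = 2 × 165 = 330 mm; section modulus (unit throat) S = 2 × L²/6 = 9075 mm².
Direct shear f_v = P/L_w = 26.9×10³/330 = 81.52 N/mm.
Moment M = P × e = 26.9×10³ × 205 = 5514500 N·mm; bending f_b = M/S = 607.7 N/mm.
f_max = √(f_v² + f_b²) = √(81.52² + 607.7²) = 613.1 N/mm.
φr_n = 0.75 × 0.6 × 480 × (0.707 × 6) = 916.3 N/mm → adequate.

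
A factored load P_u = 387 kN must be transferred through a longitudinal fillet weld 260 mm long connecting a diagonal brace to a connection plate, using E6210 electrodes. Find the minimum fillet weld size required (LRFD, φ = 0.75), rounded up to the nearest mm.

E62XX → F_EXX = 620 MPa.
Total weld length L = 260 mm.
Required throat t_e = P_u / (φ × 0.6 F_EXX × L) = 387 / (0.75 × 0.6 × 620 × 260 × 10⁻³) = 5.335 mm.
Required leg w = t_e / 0.707 = 7.546 mm → use 8 mm.

w = 8 mm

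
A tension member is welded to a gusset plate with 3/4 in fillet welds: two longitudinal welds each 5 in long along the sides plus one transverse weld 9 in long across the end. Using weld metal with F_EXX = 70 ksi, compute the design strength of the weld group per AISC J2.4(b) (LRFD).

φR_n ≈ 367 kips

t_e = 0.707 × 0.75 = 0.5302 in.
R_nwl = 0.6 × 70 × 0.5302 × 10 = 222.7 kips (longitudinal, 2 welds).
R_nwt = 0.6 × 70 × 0.5302 × 9 = 200.4 kips (transverse, base value).
(i) R_nwl + R_nwt = 423.1 kips; (ii) 0.85 R_nwl + 1.5 R_nwt = 490 kips.
R_n = max = 490 kips [governs: (ii)]; φR_n = 367.5 kips.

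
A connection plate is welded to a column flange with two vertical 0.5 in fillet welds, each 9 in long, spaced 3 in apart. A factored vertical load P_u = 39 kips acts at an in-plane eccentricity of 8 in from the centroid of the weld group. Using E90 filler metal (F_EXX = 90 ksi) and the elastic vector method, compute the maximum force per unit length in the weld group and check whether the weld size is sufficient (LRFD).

Total weld length L_w = 18 in. Treat welds as unit-width lines.
Polar moment about centroid: J = 2[d³/12 + d(b/2)²] = 2[9³/12 + 9×1.5²] = 162 in³.
Direct shear f_v = P/L_w = 39 / 18 = 2.167 kip/in (vertical).
Torsion M = P·e = 39 × 8 = 312 kip·in.
Critical point at (x, y) = (1.5, 4.5) from centroid. f_tx = M·y/J = 8.667 kip/in; f_ty = M·x/J = 2.889 kip/in.
Resultant f_max = √[f_tx² + (f_v + f_ty)²] = √[8.667² + (2.167 + 2.889)²] = 10.03 kip/in.
Capacity per unit length: φr_n = 0.75 × 0.6 × 90 × (0.707 × 0.5) = 14.32 kip/in.
10.03 ≤ 14.32 → adequate.

f_max ≈ 10 kip/in; adequate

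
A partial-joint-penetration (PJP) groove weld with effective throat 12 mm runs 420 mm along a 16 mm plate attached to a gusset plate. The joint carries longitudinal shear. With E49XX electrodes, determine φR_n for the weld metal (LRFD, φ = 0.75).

φR_n ≈ 1110 kN

E49XX → F_EXX = 490 MPa.
Effective throat (given) t_e = 12 mm.
A_we = 12 × 420 = 5040 mm².
F_nw = 0.6 F_EXX = 294 MPa.
φR_n = 0.75 × 294 × 5040 × 10⁻³ = 1111 kN.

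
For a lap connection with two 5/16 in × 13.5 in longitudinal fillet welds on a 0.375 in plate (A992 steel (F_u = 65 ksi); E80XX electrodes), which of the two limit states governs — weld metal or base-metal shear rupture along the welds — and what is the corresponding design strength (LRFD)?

E80XX → F_EXX = 80 ksi.
t_e = 0.707 × 0.3125 = 0.2209 in; L = 27 in.
Weld metal: φR_n = 0.75 × 0.6 × 80 × 0.2209 × 27 = 214.8 kip.
Base metal (shear rupture): φR_n = 0.75 × 0.6 × 65 × 0.375 × 27 = 296.2 kip.
Governing: weld metal.

φR_n ≈ 215 kip (weld metal governs)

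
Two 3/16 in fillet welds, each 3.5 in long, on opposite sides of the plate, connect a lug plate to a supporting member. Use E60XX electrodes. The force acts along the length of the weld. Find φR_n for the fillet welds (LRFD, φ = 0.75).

E60XX → F_EXX = 60 ksi.
Effective throat t_e = 0.707 × 0.1875 = 0.1326 in.
Total length L = 7 in; A_we = 0.1326 × 7 = 0.9279 in².
F_nw = 0.6 F_EXX = 0.6 × 60 = 36 ksi.
φR_n = 0.75 × 36 × 0.9279 = 25.05 kip.

φR_n ≈ 25.1 kip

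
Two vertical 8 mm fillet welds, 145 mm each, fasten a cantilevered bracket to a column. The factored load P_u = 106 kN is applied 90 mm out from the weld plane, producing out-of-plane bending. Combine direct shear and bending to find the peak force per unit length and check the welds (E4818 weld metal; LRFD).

f_max ≈ 1410 N/mm; NOT adequate

E48XX → F_EXX = 480 MPa.
L_w = 2 × 145 = 290 mm; section modulus (unit throat) S = 2 × L²/6 = 7008 mm².
Direct shear f_v = P/L_w = 106×10³/290 = 365.5 N/mm.
Moment M = P × e = 106×10³ × 90 = 9540000 N·mm; bending f_b = M/S = 1361 N/mm.
f_max = √(f_v² + f_b²) = √(365.5² + 1361²) = 1409 N/mm.
φr_n = 0.75 × 0.6 × 480 × (0.707 × 8) = 1222 N/mm → NOT adequate.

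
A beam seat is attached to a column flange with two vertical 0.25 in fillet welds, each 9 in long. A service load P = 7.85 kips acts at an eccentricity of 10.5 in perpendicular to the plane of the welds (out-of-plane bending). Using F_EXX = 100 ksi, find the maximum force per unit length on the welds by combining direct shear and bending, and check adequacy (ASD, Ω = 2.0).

L_w = 2 × 9 = 18 in; section modulus (unit throat) S = 2 × L²/6 = 27 in².
Direct shear f_v = P/L_w = 7.85/18 = 0.4361 kip/in.
Moment M = P × e = 7.85 × 10.5 = 82.425 kip·in; bending f_b = M/S = 3.053 kip/in.
f_max = √(f_v² + f_b²) = √(0.4361² + 3.053²) = 3.084 kip/in.
r_n/Ω = (1/2.0) × 0.6 × 100 × (0.707 × 0.25) = 5.302 kip/in → adequate.

f_max ≈ 3.08 kip/in; adequate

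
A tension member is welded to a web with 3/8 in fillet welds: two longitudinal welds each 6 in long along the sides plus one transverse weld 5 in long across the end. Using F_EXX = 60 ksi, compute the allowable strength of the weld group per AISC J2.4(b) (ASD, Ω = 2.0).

R_n/Ω ≈ 84.5 kips

t_e = 0.707 × 0.375 = 0.2651 in.
R_nwl = 0.6 × 60 × 0.2651 × 12 = 114.5 kips (longitudinal, 2 welds).
R_nwt = 0.6 × 60 × 0.2651 × 5 = 47.72 kips (transverse, base value).
(i) R_nwl + R_nwt = 162.3 kips; (ii) 0.85 R_nwl + 1.5 R_nwt = 168.9 kips.
R_n = max = 168.9 kips [governs: (ii)]; R_n/Ω = 84.47 kips.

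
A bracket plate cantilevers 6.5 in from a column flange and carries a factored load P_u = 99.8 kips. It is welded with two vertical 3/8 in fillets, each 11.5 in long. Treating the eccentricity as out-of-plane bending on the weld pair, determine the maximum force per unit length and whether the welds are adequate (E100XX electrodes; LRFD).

f_max ≈ 15.3 kip/in; NOT adequate

E100XX → F_EXX = 100 ksi.
L_w = 2 × 11.5 = 23 in; section modulus (unit throat) S = 2 × L²/6 = 44.08 in².
Direct shear f_v = P/L_w = 99.8/23 = 4.339 kip/in.
Moment M = P × e = 99.8 × 6.5 = 648.7 kip·in; bending f_b = M/S = 14.72 kip/in.
f_max = √(f_v² + f_b²) = √(4.339² + 14.72²) = 15.34 kip/in.
φr_n = 0.75 × 0.6 × 100 × (0.707 × 0.375) = 11.93 kip/in → NOT adequate.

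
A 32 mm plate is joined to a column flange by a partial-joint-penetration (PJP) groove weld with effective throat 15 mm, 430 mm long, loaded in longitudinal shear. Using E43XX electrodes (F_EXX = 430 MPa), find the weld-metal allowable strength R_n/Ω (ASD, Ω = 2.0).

Effective throat (given) t_e = 15 mm.
A_we = 15 × 430 = 6450 mm².
F_nw = 0.6 F_EXX = 258 MPa.
R_n/Ω = (258 × 6450) / 2.0 × 10⁻³ = 832.1 kN.

R_n/Ω ≈ 832 kN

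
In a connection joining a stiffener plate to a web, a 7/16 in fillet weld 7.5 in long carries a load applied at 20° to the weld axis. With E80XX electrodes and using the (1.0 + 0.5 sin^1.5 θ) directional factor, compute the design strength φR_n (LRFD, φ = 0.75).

E80XX → F_EXX = 80 ksi.
t_e = 0.707 × 0.4375 = 0.3093 in; A_we = 0.3093 × 7.5 = 2.32 in².
Directional factor: 1.0 + 0.5 sin^1.5(20°) = 1.1.
F_nw = 0.6 × 80 × 1.1 = 52.8 ksi.
φR_n = 0.75 × 52.8 × 2.32 = 91.87 kip.

φR_n ≈ 91.9 kip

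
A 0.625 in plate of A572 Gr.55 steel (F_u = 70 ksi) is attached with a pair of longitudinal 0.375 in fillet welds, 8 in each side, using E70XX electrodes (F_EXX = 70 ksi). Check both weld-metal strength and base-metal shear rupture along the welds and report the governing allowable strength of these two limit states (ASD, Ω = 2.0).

R_n/Ω ≈ 89.1 kip (weld metal governs)

t_e = 0.707 × 0.375 = 0.2651 in; L = 16 in.
Weld metal: R_n/Ω = (1/2.0) × 0.6 × 70 × 0.2651 × 16 = 89.08 kip.
Base metal (shear rupture): R_n/Ω = (1/2.0) × 0.6 × 70 × 0.625 × 16 = 210 kip.
Governing: weld metal.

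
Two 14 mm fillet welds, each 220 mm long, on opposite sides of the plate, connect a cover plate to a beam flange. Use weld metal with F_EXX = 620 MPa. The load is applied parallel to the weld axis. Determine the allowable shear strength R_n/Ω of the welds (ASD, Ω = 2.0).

R_n/Ω ≈ 810 kN

Effective throat t_e = 0.707 × 14 = 9.898 mm.
Total length L = 440 mm; A_we = 9.898 × 440 = 4355 mm².
F_nw = 0.6 F_EXX = 0.6 × 620 = 372 MPa.
R_n = 372 × 4355 × 10⁻³ = 1620 kN; R_n/Ω = 1620/2.0 = 810.1 kN.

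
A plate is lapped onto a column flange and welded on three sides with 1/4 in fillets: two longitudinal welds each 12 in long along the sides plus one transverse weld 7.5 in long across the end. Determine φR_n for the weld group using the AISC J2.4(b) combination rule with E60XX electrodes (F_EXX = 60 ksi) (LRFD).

φR_n ≈ 151 kips

t_e = 0.707 × 0.25 = 0.1767 in.
R_nwl = 0.6 × 60 × 0.1767 × 24 = 152.7 kips (longitudinal, 2 welds).
R_nwt = 0.6 × 60 × 0.1767 × 7.5 = 47.72 kips (transverse, base value).
(i) R_nwl + R_nwt = 200.4 kips; (ii) 0.85 R_nwl + 1.5 R_nwt = 201.4 kips.
R_n = max = 201.4 kips [governs: (ii)]; φR_n = 151 kips.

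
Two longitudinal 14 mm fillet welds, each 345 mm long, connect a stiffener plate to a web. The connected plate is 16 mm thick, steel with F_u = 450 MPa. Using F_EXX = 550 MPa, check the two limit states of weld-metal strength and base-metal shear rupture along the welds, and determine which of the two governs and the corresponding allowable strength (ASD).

t_e = 0.707 × 14 = 9.898 mm; L = 690 mm.
Weld metal: R_n/Ω = (1/2.0) × 0.6 × 550 × 9.898 × 690 × 10⁻³ = 1127 kN.
Base metal (shear rupture): R_n/Ω = (1/2.0) × 0.6 × 450 × 16 × 690 × 10⁻³ = 1490 kN.
Governing: weld metal.

R_n/Ω ≈ 1130 kN (weld metal governs)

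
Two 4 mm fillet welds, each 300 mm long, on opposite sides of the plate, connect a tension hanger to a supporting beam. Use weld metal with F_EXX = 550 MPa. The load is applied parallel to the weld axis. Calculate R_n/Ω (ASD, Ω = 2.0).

R_n/Ω ≈ 280 kN

Effective throat t_e = 0.707 × 4 = 2.828 mm.
Total length L = 600 mm; A_we = 2.828 × 600 = 1697 mm².
F_nw = 0.6 F_EXX = 0.6 × 550 = 330 MPa.
R_n = 330 × 1697 × 10⁻³ = 559.9 kN; R_n/Ω = 559.9/2.0 = 280 kN.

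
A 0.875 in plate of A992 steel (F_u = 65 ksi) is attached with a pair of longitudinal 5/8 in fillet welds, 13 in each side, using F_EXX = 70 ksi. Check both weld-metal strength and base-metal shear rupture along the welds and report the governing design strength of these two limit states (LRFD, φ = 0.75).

φR_n ≈ 362 kips (weld metal governs)

t_e = 0.707 × 0.625 = 0.4419 in; L = 26 in.
Weld metal: φR_n = 0.75 × 0.6 × 70 × 0.4419 × 26 = 361.9 kips.
Base metal (shear rupture): φR_n = 0.75 × 0.6 × 65 × 0.875 × 26 = 665.4 kips.
Governing: weld metal.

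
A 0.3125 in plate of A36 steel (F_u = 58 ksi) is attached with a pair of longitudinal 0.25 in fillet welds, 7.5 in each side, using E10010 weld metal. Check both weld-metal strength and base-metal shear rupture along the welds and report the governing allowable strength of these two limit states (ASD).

R_n/Ω ≈ 79.5 kips (weld metal governs)

E100XX → F_EXX = 100 ksi.
t_e = 0.707 × 0.25 = 0.1767 in; L = 15 in.
Weld metal: R_n/Ω = (1/2.0) × 0.6 × 100 × 0.1767 × 15 = 79.54 kips.
Base metal (shear rupture): R_n/Ω = (1/2.0) × 0.6 × 58 × 0.3125 × 15 = 81.56 kips.
Governing: weld metal.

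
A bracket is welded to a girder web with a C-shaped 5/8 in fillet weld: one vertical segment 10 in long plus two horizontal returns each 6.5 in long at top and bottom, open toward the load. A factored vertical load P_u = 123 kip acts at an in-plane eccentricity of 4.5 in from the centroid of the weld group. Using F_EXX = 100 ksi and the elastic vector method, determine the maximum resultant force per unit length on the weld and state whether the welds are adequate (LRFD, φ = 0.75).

Total weld length L_w = 23 in. Treat welds as unit-width lines.
Centroid: x̄ = 2×6.5×3.25 / 23 = 1.837 in from the vertical weld.
Polar moment about centroid: J = I_x + I_y = [10³/12 + 2×6.5×5²] + [10×1.837² + 2(6.5³/12 + 6.5×1.413²)] = 513.8 in³.
Direct shear f_v = P/L_w = 123 / 23 = 5.348 kip/in (vertical).
Torsion M = P·e = 123 × 4.5 = 553.5 kip·in.
Critical point at (x, y) = (4.663, 5) from centroid. f_tx = M·y/J = 5.386 kip/in; f_ty = M·x/J = 5.023 kip/in.
Resultant f_max = √[f_tx² + (f_v + f_ty)²] = √[5.386² + (5.348 + 5.023)²] = 11.69 kip/in.
Capacity per unit length: φr_n = 0.75 × 0.6 × 100 × (0.707 × 0.625) = 19.88 kip/in.
11.69 ≤ 19.88 → adequate.

f_max ≈ 11.7 kip/in; adequate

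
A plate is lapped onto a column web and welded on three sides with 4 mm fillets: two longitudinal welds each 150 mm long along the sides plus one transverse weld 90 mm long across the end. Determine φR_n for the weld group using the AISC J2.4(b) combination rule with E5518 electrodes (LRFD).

φR_n ≈ 273 kN

E55XX → F_EXX = 550 MPa.
t_e = 0.707 × 4 = 2.828 mm.
R_nwl = 0.6 × 550 × 2.828 × 300 × 10⁻³ = 280 kN (longitudinal, 2 welds).
R_nwt = 0.6 × 550 × 2.828 × 90 × 10⁻³ = 83.99 kN (transverse, base value).
(i) R_nwl + R_nwt = 364 kN; (ii) 0.85 R_nwl + 1.5 R_nwt = 364 kN.
R_n = max = 364 kN [governs: (ii)]; φR_n = 273 kN.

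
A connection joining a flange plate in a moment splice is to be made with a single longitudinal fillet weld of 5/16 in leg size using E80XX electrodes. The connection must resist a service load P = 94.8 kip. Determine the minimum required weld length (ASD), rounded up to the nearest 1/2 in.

E80XX → F_EXX = 80 ksi.
Throat t_e = 0.707 × 0.3125 = 0.2209 in.
r_n/Ω = (0.6 × 80 × 0.2209) / 2.0 = 5.302 kip/in.
L_req = P / (r_n/Ω) = 94.8 / 5.302 = 17.88 in total.
Round up → use L = 18 in.

L = 18 in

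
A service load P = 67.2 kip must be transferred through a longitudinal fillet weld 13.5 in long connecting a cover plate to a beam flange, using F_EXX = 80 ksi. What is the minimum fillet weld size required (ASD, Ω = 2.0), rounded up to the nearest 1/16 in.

Total weld length L = 13.5 in.
Required throat t_e = P × Ω / (0.6 F_EXX × L) = 67.2 × 2.0 / (0.6 × 80 × 13.5) = 0.2074 in.
Required leg w = t_e / 0.707 = 0.2934 in → use 5/16 in.

w = 5/16 in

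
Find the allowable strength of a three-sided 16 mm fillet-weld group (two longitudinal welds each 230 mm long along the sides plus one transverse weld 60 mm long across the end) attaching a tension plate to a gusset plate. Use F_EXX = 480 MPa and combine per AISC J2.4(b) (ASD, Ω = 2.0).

t_e = 0.707 × 16 = 11.31 mm.
R_nwl = 0.6 × 480 × 11.31 × 460 × 10⁻³ = 1499 kN (longitudinal, 2 welds).
R_nwt = 0.6 × 480 × 11.31 × 60 × 10⁻³ = 195.5 kN (transverse, base value).
(i) R_nwl + R_nwt = 1694 kN; (ii) 0.85 R_nwl + 1.5 R_nwt = 1567 kN.
R_n = max = 1694 kN [governs: (i)]; R_n/Ω = 847 kN.

R_n/Ω ≈ 847 kN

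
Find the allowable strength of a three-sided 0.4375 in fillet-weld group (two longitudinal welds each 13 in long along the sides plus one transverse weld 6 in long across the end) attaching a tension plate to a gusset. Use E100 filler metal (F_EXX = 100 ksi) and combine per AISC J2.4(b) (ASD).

R_n/Ω ≈ 297 kip

t_e = 0.707 × 0.4375 = 0.3093 in.
R_nwl = 0.6 × 100 × 0.3093 × 26 = 482.5 kip (longitudinal, 2 welds).
R_nwt = 0.6 × 100 × 0.3093 × 6 = 111.4 kip (transverse, base value).
(i) R_nwl + R_nwt = 593.9 kip; (ii) 0.85 R_nwl + 1.5 R_nwt = 577.2 kip.
R_n = max = 593.9 kip [governs: (i)]; R_n/Ω = 296.9 kip.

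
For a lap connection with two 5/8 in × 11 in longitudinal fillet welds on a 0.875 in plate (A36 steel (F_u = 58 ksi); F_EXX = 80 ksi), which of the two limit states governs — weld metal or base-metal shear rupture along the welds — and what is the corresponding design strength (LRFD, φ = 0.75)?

φR_n ≈ 350 kip (weld metal governs)

t_e = 0.707 × 0.625 = 0.4419 in; L = 22 in.
Weld metal: φR_n = 0.75 × 0.6 × 80 × 0.4419 × 22 = 350 kip.
Base metal (shear rupture): φR_n = 0.75 × 0.6 × 58 × 0.875 × 22 = 502.4 kip.
Governing: weld metal.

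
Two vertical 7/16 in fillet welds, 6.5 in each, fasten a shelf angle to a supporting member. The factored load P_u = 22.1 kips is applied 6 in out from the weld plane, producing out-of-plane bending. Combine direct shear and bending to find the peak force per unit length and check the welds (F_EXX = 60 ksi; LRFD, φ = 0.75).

f_max ≈ 9.57 kip/in; NOT adequate

L_w = 2 × 6.5 = 13 in; section modulus (unit throat) S = 2 × L²/6 = 14.08 in².
Direct shear f_v = P/L_w = 22.1/13 = 1.7 kip/in.
Moment M = P × e = 22.1 × 6 = 132.6 kip·in; bending f_b = M/S = 9.415 kip/in.
f_max = √(f_v² + f_b²) = √(1.7² + 9.415²) = 9.568 kip/in.
φr_n = 0.75 × 0.6 × 60 × (0.707 × 0.4375) = 8.351 kip/in → NOT adequate.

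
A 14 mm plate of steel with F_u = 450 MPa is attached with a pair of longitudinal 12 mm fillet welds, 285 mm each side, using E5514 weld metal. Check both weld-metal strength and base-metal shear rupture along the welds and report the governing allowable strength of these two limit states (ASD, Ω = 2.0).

R_n/Ω ≈ 798 kN (weld metal governs)

E55XX → F_EXX = 550 MPa.
t_e = 0.707 × 12 = 8.484 mm; L = 570 mm.
Weld metal: R_n/Ω = (1/2.0) × 0.6 × 550 × 8.484 × 570 × 10⁻³ = 797.9 kN.
Base metal (shear rupture): R_n/Ω = (1/2.0) × 0.6 × 450 × 14 × 570 × 10⁻³ = 1077 kN.
Governing: weld metal.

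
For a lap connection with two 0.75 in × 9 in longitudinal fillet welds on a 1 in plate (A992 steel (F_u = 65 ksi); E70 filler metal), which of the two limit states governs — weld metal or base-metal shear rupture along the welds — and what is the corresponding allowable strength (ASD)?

E70XX → F_EXX = 70 ksi.
t_e = 0.707 × 0.75 = 0.5302 in; L = 18 in.
Weld metal: R_n/Ω = (1/2.0) × 0.6 × 70 × 0.5302 × 18 = 200.4 kips.
Base metal (shear rupture): R_n/Ω = (1/2.0) × 0.6 × 65 × 1 × 18 = 351 kips.
Governing: weld metal.

R_n/Ω ≈ 200 kips (weld metal governs)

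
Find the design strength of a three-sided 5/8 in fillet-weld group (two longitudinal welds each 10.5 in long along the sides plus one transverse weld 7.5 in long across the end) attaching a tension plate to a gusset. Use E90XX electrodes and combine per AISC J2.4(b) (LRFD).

φR_n ≈ 521 kips

E90XX → F_EXX = 90 ksi.
t_e = 0.707 × 0.625 = 0.4419 in.
R_nwl = 0.6 × 90 × 0.4419 × 21 = 501.1 kips (longitudinal, 2 welds).
R_nwt = 0.6 × 90 × 0.4419 × 7.5 = 179 kips (transverse, base value).
(i) R_nwl + R_nwt = 680 kips; (ii) 0.85 R_nwl + 1.5 R_nwt = 694.4 kips.
R_n = max = 694.4 kips [governs: (ii)]; φR_n = 520.8 kips.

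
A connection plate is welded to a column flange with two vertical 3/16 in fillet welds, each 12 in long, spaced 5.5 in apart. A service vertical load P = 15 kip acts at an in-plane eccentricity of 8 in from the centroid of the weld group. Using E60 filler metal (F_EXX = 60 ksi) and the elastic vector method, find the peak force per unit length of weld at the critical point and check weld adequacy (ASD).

f_max ≈ 2.03 kip/in; adequate

Total weld length L_w = 24 in. Treat welds as unit-width lines.
Polar moment about centroid: J = 2[d³/12 + d(b/2)²] = 2[12³/12 + 12×2.75²] = 469.5 in³.
Direct shear f_v = P/L_w = 15 / 24 = 0.625 kip/in (vertical).
Torsion M = P·e = 15 × 8 = 120 kip·in.
Critical point at (x, y) = (2.75, 6) from centroid. f_tx = M·y/J = 1.534 kip/in; f_ty = M·x/J = 0.7029 kip/in.
Resultant f_max = √[f_tx² + (f_v + f_ty)²] = √[1.534² + (0.625 + 0.7029)²] = 2.029 kip/in.
Capacity per unit length: r_n/Ω = (1/2.0) × 0.6 × 60 × (0.707 × 0.1875) = 2.386 kip/in.
2.029 ≤ 2.386 → adequate.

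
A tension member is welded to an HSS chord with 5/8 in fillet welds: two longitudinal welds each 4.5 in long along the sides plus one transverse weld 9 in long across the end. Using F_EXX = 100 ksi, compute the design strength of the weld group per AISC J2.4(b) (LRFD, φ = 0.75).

t_e = 0.707 × 0.625 = 0.4419 in.
R_nwl = 0.6 × 100 × 0.4419 × 9 = 238.6 kips (longitudinal, 2 welds).
R_nwt = 0.6 × 100 × 0.4419 × 9 = 238.6 kips (transverse, base value).
(i) R_nwl + R_nwt = 477.2 kips; (ii) 0.85 R_nwl + 1.5 R_nwt = 560.7 kips.
R_n = max = 560.7 kips [governs: (ii)]; φR_n = 420.6 kips.

φR_n ≈ 421 kips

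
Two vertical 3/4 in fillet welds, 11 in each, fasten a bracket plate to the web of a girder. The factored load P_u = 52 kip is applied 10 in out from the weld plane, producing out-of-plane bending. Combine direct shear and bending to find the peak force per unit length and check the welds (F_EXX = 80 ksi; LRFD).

L_w = 2 × 11 = 22 in; section modulus (unit throat) S = 2 × L²/6 = 40.33 in².
Direct shear f_v = P/L_w = 52/22 = 2.364 kip/in.
Moment M = P × e = 52 × 10 = 520 kip·in; bending f_b = M/S = 12.89 kip/in.
f_max = √(f_v² + f_b²) = √(2.364² + 12.89²) = 13.11 kip/in.
φr_n = 0.75 × 0.6 × 80 × (0.707 × 0.75) = 19.09 kip/in → adequate.

f_max ≈ 13.1 kip/in; adequate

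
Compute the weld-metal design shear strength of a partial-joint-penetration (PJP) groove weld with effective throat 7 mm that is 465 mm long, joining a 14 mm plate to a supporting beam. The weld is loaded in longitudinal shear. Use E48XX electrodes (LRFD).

φR_n ≈ 703 kN

E48XX → F_EXX = 480 MPa.
Effective throat (given) t_e = 7 mm.
A_we = 7 × 465 = 3255 mm².
F_nw = 0.6 F_EXX = 288 MPa.
φR_n = 0.75 × 288 × 3255 × 10⁻³ = 703.1 kN.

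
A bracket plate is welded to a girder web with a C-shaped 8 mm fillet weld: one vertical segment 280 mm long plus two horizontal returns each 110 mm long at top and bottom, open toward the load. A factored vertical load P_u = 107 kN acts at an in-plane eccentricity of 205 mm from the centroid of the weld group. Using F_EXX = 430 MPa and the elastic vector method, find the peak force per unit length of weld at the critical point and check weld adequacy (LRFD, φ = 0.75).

Total weld length L_w = 500 mm. Treat welds as unit-width lines.
Centroid: x̄ = 2×110×55 / 500 = 24.2 mm from the vertical weld.
Polar moment about centroid: J = I_x + I_y = [280³/12 + 2×110×140²] + [280×24.2² + 2(110³/12 + 110×30.8²)] = 6736000 mm³.
Direct shear f_v = P/L_w = 107×10³ / 500 = 214 N/mm (vertical).
Torsion M = P·e = 107×10³ × 205 = 21935000 N·mm.
Critical point at (x, y) = (85.8, 140) from centroid. f_tx = M·y/J = 455.9 N/mm; f_ty = M·x/J = 279.4 N/mm.
Resultant f_max = √[f_tx² + (f_v + f_ty)²] = √[455.9² + (214 + 279.4)²] = 671.8 N/mm.
Capacity per unit length: φr_n = 0.75 × 0.6 × 430 × (0.707 × 8) = 1094 N/mm.
671.8 ≤ 1094 → adequate.

f_max ≈ 672 N/mm; adequate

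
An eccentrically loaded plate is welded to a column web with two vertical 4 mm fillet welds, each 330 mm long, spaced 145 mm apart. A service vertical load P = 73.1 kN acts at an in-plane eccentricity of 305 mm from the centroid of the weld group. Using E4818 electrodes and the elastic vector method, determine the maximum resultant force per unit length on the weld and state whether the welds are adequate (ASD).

f_max ≈ 480 N/mm; NOT adequate

E48XX → F_EXX = 480 MPa.
Total weld length L_w = 660 mm. Treat welds as unit-width lines.
Polar moment about centroid: J = 2[d³/12 + d(b/2)²] = 2[330³/12 + 330×72.5²] = 9459000 mm³.
Direct shear f_v = P/L_w = 73.1×10³ / 660 = 110.8 N/mm (vertical).
Torsion M = P·e = 73.1×10³ × 305 = 22296000 N·mm.
Critical point at (x, y) = (72.5, 165) from centroid. f_tx = M·y/J = 388.9 N/mm; f_ty = M·x/J = 170.9 N/mm.
Resultant f_max = √[f_tx² + (f_v + f_ty)²] = √[388.9² + (110.8 + 170.9)²] = 480.2 N/mm.
Capacity per unit length: r_n/Ω = (1/2.0) × 0.6 × 480 × (0.707 × 4) = 407.2 N/mm.
480.2 > 407.2 → NOT adequate.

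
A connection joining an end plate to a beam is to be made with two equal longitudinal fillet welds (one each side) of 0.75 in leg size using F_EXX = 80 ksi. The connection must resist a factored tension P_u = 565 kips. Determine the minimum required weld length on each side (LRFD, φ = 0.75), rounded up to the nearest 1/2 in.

L = 15 in on each side

Throat t_e = 0.707 × 0.75 = 0.5302 in.
φr_n = 0.75 × 0.6 × 80 × 0.5302 = 19.09 kips/in.
L_req = P_u / φr_n = 565 / 19.09 = 29.6 in total.
Per side: 29.6 / 2 = 14.8 in.
Round up → use L = 15 in on each side.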